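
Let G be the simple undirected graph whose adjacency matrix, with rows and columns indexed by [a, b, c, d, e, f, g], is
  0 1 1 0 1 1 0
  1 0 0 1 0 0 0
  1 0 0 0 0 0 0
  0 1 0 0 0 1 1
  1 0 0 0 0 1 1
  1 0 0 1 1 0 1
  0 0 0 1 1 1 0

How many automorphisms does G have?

1

Degrees alone do not determine every vertex (e.g. a and f both have degree 4), but their neighbour-degree multisets differ: N(a) has degrees [1, 2, 3, 4] while N(f) has degrees [3, 3, 3, 4]. Repeating this refinement separates all vertices, so the only automorphism is the identity.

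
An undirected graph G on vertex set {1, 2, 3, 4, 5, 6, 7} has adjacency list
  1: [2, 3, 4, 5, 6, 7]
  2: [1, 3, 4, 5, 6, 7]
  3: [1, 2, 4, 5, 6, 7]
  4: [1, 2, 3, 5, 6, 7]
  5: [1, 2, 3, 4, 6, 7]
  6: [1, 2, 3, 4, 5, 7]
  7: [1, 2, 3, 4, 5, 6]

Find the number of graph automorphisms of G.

5040

All 7 vertices are pairwise adjacent: G = K_7. Every bijection on the vertex set is an automorphism of K_7; hence Aut(K_7) ≅ S_7, order 5040.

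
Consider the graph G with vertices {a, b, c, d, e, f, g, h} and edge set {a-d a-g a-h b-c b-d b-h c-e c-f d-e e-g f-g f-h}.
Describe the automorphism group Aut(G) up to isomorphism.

G is 3-regular and bipartite on 2^3 = 8 vertices with girth 4; it is the hypercube graph Q_3. The symmetry group of the 3-cube is the hyperoctahedral group B_3 = Z_2 ≀ S_3, of order 2^3·3! = 48.

the hyperoctahedral group B_3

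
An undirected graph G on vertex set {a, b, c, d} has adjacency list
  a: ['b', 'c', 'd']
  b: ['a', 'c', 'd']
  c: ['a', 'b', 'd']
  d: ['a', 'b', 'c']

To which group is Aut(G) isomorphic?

S_4

Every vertex has degree 3, so G is the complete graph K_4. Every bijection on the vertex set is an automorphism of K_4; hence Aut(K_4) ≅ S_4, order 24.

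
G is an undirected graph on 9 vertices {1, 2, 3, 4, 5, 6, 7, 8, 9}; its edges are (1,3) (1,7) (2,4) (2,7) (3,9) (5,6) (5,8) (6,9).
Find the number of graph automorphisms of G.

The degree sequence is [2, 2, 2, 1, 2, 2, 2, 1, 2]; the two degree-1 vertices 4 and 8 are the ends of a path, so G = P_9. The only nontrivial automorphism of a path is the end-to-end reflection, so Aut(G) ≅ Z_2.

2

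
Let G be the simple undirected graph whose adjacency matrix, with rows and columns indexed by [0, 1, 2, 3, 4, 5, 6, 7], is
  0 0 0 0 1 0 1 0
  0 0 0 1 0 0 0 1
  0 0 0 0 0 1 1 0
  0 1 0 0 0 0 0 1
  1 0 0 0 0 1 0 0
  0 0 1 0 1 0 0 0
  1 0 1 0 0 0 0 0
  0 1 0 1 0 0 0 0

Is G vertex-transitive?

G has two connected components, {0, 2, 4, 5, 6} and {1, 3, 7}; each is 2-regular, so G = C_5 ⊔ C_3. The orbit of 0 under Aut(G) is {0, 2, 4, 5, 6}, which does not contain 1, so G is not vertex-transitive.

No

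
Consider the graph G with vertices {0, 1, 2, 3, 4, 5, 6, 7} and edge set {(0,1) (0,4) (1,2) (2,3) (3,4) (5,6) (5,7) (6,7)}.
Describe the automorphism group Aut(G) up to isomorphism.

G has two connected components, {0, 1, 2, 3, 4} and {5, 6, 7}; each is 2-regular, so G = C_5 ⊔ C_3. No automorphism exchanges components of different sizes, hence Aut(G) is the direct product D_3 × D_5, order 60.

D_3 × D_5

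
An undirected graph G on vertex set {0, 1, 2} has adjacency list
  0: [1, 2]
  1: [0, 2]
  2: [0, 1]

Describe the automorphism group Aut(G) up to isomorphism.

All 3 vertices are pairwise adjacent: G = K_3. Any permutation of the 3 vertices preserves K_3, so Aut(K_3) = S_3 of order 3! = 6.

S_3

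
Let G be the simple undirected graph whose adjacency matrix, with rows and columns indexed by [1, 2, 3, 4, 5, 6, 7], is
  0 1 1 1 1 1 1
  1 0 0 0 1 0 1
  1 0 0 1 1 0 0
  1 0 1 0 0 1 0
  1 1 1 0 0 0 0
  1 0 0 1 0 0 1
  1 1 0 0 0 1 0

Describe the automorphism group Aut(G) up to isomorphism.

D_6

Vertex 1 is the unique vertex of degree 6; the remaining 6 vertices each have degree 3 and induce a cycle, so G is the wheel on 7 vertices with hub 1. Every automorphism fixes the hub and acts on the rim 6-cycle, so Aut(G) ≅ Aut(C_6) = D_6 of order 12.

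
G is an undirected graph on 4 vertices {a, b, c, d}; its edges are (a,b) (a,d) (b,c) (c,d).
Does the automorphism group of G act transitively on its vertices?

Yes

G is 2-regular and bipartite with parts {b, d} and {a, c} (each part is independent and every cross-pair is an edge), so G = K_{2,2}. Aut(K_{2,2}) is the wreath product S_2 ≀ Z_2: permute within each part, then optionally swap the parts; |Aut| = 2·(2!)² = 8. Under this action every vertex can be carried to every other, so G is vertex-transitive.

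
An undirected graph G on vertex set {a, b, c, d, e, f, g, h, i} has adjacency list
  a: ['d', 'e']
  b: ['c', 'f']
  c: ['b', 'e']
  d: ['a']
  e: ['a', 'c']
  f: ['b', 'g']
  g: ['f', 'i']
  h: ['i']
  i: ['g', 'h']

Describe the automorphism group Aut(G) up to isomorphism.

the cyclic group of order 2

The degree sequence is [2, 2, 2, 1, 2, 2, 2, 1, 2]; the two degree-1 vertices d and h are the ends of a path, so G = P_9. A path has exactly one nontrivial symmetry — reversal — giving Aut(G) of order 2.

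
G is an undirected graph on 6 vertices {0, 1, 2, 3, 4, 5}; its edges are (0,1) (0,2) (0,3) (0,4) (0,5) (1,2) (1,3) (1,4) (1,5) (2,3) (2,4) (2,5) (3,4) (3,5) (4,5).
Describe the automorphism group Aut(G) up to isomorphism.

Every vertex has degree 5, so G is the complete graph K_6. Any permutation of the 6 vertices preserves K_6, so Aut(K_6) = S_6 of order 6! = 720.

the symmetric group on 6 letters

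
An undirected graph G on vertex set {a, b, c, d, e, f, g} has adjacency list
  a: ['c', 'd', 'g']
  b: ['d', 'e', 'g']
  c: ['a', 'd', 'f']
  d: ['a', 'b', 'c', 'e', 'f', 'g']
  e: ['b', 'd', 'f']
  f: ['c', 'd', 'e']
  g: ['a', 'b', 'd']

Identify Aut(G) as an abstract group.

Vertex d is the unique vertex of degree 6; the remaining 6 vertices each have degree 3 and induce a cycle, so G is the wheel on 7 vertices with hub d. Every automorphism fixes the hub and acts on the rim 6-cycle, so Aut(G) ≅ Aut(C_6) = D_6 of order 12.

the dihedral group of order 12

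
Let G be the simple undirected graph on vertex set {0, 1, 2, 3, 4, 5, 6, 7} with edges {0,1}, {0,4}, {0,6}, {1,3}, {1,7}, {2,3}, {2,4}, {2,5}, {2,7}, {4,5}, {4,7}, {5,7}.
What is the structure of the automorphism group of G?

the trivial group

The degree sequence is [3, 3, 4, 2, 4, 3, 1, 4]. Checking the degree-preserving permutations of the vertex set shows that none except the identity preserves every edge, so Aut(G) is trivial.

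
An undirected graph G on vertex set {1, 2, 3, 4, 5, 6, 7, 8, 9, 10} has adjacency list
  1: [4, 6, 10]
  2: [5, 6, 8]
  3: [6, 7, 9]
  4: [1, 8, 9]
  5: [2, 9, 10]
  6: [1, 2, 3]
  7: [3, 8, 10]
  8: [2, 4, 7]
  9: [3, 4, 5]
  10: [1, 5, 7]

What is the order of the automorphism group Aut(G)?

120

G is 3-regular on 10 vertices with no triangles and no 4-cycles (girth 5): this is the Petersen graph. Viewing the Petersen graph as the Kneser graph K(5,2) — vertices are 2-subsets of {1,…,5}, edges join disjoint pairs — its automorphisms are exactly the permutations of the 5-element set, so Aut ≅ S_5 of order 120.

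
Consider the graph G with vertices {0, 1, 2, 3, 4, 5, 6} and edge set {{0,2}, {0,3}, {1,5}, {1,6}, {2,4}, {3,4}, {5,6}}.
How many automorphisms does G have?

48

G has two connected components, {0, 2, 3, 4} and {1, 5, 6}; each is 2-regular, so G = C_4 ⊔ C_3. No automorphism exchanges components of different sizes, hence Aut(G) is the direct product D_3 × D_4, order 48.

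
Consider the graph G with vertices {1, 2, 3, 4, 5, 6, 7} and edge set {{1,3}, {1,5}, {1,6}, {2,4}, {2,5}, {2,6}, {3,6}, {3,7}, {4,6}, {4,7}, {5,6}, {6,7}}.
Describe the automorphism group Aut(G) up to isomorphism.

Vertex 6 is the unique vertex of degree 6; the remaining 6 vertices each have degree 3 and induce a cycle, so G is the wheel on 7 vertices with hub 6. Every automorphism fixes the hub and acts on the rim 6-cycle, so Aut(G) ≅ Aut(C_6) = D_6 of order 12.

D_6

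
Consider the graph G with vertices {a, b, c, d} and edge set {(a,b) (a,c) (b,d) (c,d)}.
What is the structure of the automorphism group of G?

the dihedral group of order 8

G is 2-regular and bipartite on 2^2 = 4 vertices with girth 4; it is the hypercube graph Q_2. Aut(Q_2) consists of the signed permutations of the 2 coordinate axes: 2! permutations times 2^2 sign flips, so |Aut| = 2^2·2! = 8.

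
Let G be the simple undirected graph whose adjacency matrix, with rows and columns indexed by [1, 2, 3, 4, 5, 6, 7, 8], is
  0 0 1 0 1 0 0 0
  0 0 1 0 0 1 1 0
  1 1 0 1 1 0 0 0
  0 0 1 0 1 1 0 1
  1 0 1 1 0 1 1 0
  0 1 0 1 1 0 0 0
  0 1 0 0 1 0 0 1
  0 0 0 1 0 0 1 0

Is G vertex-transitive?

Vertex 5 is the only vertex of degree 5, so every automorphism fixes it; G is not vertex-transitive.

No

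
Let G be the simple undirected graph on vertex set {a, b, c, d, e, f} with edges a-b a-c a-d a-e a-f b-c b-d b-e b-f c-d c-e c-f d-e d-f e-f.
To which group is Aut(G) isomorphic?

All 6 vertices are pairwise adjacent: G = K_6. Any permutation of the 6 vertices preserves K_6, so Aut(K_6) = S_6 of order 6! = 720.

the symmetric group on 6 letters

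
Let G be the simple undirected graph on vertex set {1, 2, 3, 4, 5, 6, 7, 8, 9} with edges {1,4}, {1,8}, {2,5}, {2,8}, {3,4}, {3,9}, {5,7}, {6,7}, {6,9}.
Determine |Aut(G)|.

G is 2-regular and connected on 9 vertices, i.e. the cycle C_9. The automorphisms of the 9-cycle are exactly the symmetries of a regular 9-gon: the dihedral group D_9, |D_9| = 18.

18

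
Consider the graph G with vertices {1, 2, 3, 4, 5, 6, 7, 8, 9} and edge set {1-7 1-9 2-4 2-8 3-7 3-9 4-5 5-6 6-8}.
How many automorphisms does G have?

G has two connected components, {2, 4, 5, 6, 8} and {1, 3, 7, 9}; each is 2-regular, so G = C_5 ⊔ C_4. No automorphism exchanges components of different sizes, hence Aut(G) is the direct product D_5 × D_4, order 80.

80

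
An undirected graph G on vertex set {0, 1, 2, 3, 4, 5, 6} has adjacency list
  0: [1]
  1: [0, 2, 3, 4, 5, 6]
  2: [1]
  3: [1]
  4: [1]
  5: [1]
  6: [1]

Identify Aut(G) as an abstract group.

Vertex 1 has degree 6 and every other vertex has degree 1, so G is the star K_{1,6} with centre 1. Any automorphism fixes the centre and permutes the 6 leaves freely, so Aut(G) ≅ S_6 of order 6! = 720.

S_6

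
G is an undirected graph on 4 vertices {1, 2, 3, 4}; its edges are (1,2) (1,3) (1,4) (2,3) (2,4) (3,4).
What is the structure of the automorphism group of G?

Every vertex has degree 3, so G is the complete graph K_4. Any permutation of the 4 vertices preserves K_4, so Aut(K_4) = S_4 of order 4! = 24.

S_4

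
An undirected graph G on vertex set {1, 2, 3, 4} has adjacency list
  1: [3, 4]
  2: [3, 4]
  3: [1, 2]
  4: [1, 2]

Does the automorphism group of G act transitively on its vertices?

Every vertex has degree 2 and the graph is connected, so G is the 4-cycle C_4. C_4 has 4 rotations and 4 reflections, so Aut(C_4) ≅ D_4 of order 8. Under this action every vertex can be carried to every other, so G is vertex-transitive.

Yes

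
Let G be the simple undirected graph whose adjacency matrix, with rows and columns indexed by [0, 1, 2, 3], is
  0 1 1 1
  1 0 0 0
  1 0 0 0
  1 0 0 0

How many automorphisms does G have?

Vertex 0 has degree 3 and every other vertex has degree 1, so G is the star K_{1,3} with centre 0. The 3 leaves are pairwise interchangeable while the centre is fixed, giving Aut(G) = S_3.

6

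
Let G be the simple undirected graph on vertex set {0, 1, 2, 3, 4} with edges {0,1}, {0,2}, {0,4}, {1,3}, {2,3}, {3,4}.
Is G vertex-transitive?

Automorphisms preserve degree, but G has vertices of degree 2 and vertices of degree 3; no automorphism maps one to the other, so G is not vertex-transitive.

No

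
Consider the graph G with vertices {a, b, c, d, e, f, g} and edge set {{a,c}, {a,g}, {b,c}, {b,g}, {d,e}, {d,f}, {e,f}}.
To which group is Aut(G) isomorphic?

G has two connected components, {a, b, c, g} and {d, e, f}; each is 2-regular, so G = C_4 ⊔ C_3. No automorphism exchanges components of different sizes, hence Aut(G) is the direct product D_3 × D_4, order 48.

D_3 × D_4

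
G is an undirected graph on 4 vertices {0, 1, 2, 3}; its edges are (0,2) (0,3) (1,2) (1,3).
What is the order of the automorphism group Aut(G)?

8

G is 2-regular and bipartite on 2^2 = 4 vertices with girth 4; it is the hypercube graph Q_2. Aut(Q_2) consists of the signed permutations of the 2 coordinate axes: 2! permutations times 2^2 sign flips, so |Aut| = 2^2·2! = 8.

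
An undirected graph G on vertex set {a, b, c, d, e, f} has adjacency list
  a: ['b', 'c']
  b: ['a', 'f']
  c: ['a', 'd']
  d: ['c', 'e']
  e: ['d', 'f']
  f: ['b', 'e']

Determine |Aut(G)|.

Every vertex has degree 2 and the graph is connected, so G is the 6-cycle C_6. The automorphisms of the 6-cycle are exactly the symmetries of a regular 6-gon: the dihedral group D_6, |D_6| = 12.

12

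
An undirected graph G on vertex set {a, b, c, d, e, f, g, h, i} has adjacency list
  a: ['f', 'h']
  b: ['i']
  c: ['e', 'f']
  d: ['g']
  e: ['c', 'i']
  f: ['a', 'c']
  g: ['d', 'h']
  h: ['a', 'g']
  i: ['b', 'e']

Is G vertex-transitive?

No

Automorphisms preserve degree, but G has vertices of degree 1 and vertices of degree 2; no automorphism maps one to the other, so G is not vertex-transitive.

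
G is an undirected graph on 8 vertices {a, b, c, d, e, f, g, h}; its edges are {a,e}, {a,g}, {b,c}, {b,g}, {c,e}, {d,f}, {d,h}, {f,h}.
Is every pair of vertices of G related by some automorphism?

No

G has two connected components, {a, b, c, e, g} and {d, f, h}; each is 2-regular, so G = C_5 ⊔ C_3. The orbit of a under Aut(G) is {a, b, c, e, g}, which does not contain d, so G is not vertex-transitive.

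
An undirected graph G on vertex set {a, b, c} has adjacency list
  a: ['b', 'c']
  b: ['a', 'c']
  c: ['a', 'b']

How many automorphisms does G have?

All 3 vertices are pairwise adjacent: G = K_3. Any permutation of the 3 vertices preserves K_3, so Aut(K_3) = S_3 of order 3! = 6.

6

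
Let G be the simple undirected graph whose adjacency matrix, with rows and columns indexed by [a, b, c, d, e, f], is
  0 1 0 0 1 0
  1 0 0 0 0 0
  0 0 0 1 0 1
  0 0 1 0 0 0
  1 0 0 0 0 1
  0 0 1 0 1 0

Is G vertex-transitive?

No

Automorphisms preserve degree, but G has vertices of degree 1 and vertices of degree 2; no automorphism maps one to the other, so G is not vertex-transitive.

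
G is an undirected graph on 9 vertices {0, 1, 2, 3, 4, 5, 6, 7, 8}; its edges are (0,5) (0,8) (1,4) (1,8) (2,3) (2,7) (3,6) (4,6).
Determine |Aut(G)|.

2

The degree sequence is [2, 2, 2, 2, 2, 1, 2, 1, 2]; the two degree-1 vertices 5 and 7 are the ends of a path, so G = P_9. The only nontrivial automorphism of a path is the end-to-end reflection, so Aut(G) ≅ Z_2.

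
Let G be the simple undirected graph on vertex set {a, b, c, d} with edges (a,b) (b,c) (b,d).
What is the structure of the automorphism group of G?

S_3

Vertex b has degree 3 and every other vertex has degree 1, so G is the star K_{1,3} with centre b. The 3 leaves are pairwise interchangeable while the centre is fixed, giving Aut(G) = S_3.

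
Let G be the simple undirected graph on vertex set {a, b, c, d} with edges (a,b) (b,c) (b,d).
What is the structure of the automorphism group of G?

Vertex b has degree 3 and every other vertex has degree 1, so G is the star K_{1,3} with centre b. Any automorphism fixes the centre and permutes the 3 leaves freely, so Aut(G) ≅ S_3 of order 3! = 6.

the symmetric group on 3 letters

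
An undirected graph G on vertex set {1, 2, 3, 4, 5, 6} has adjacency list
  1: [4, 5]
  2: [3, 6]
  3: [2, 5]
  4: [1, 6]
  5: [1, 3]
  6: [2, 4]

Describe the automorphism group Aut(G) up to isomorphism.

the dihedral group of order 12

G is 2-regular and connected on 6 vertices, i.e. the cycle C_6. C_6 has 6 rotations and 6 reflections, so Aut(C_6) ≅ D_6 of order 12.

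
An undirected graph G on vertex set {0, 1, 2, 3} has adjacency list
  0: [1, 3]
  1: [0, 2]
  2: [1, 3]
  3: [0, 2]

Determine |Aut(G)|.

G is 2-regular and bipartite on 2^2 = 4 vertices with girth 4; it is the hypercube graph Q_2. Aut(Q_2) consists of the signed permutations of the 2 coordinate axes: 2! permutations times 2^2 sign flips, so |Aut| = 2^2·2! = 8.

8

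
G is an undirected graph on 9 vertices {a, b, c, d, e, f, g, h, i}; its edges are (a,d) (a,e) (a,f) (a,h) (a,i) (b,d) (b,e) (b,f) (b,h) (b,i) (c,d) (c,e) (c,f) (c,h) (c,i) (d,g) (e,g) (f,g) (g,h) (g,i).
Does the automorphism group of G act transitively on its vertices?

No

Automorphisms preserve degree, but G has vertices of degree 4 and vertices of degree 5; no automorphism maps one to the other, so G is not vertex-transitive.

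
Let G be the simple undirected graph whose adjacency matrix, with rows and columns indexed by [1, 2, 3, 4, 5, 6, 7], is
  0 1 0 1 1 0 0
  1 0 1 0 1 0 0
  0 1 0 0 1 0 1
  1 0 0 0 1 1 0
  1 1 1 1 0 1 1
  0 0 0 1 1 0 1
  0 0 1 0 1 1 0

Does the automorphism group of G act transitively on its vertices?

Vertex 5 is the only vertex of degree 6, so every automorphism fixes it; G is not vertex-transitive.

No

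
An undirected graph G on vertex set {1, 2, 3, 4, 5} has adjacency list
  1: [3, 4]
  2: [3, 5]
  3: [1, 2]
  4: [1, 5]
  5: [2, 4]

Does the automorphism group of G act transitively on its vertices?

G is 2-regular and connected on 5 vertices, i.e. the cycle C_5. The automorphisms of the 5-cycle are exactly the symmetries of a regular 5-gon: the dihedral group D_5, |D_5| = 10. This group acts transitively on the 5 vertices.

Yes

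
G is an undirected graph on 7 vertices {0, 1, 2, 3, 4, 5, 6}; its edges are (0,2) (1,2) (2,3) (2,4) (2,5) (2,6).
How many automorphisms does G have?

Vertex 2 has degree 6 and every other vertex has degree 1, so G is the star K_{1,6} with centre 2. The 6 leaves are pairwise interchangeable while the centre is fixed, giving Aut(G) = S_6.

720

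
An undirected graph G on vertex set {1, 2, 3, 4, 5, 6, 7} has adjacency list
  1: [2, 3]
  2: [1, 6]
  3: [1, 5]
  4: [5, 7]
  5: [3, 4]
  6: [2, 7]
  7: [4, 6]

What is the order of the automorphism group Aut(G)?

G is 2-regular and connected on 7 vertices, i.e. the cycle C_7. The automorphisms of the 7-cycle are exactly the symmetries of a regular 7-gon: the dihedral group D_7, |D_7| = 14.

14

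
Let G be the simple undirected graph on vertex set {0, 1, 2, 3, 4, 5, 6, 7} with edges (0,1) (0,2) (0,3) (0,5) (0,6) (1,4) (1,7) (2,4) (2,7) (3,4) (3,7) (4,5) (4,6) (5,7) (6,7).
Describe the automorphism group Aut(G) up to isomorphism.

The vertices split by degree into {0, 4, 7} (degree 5) and {1, 2, 3, 5, 6} (degree 3); every edge runs between the two parts, so G is the complete bipartite graph K_{3,5}. Automorphisms preserve the bipartition setwise (since the parts differ in size) and act as S_3 × S_5 within it; |Aut| = 720.

S_3 × S_5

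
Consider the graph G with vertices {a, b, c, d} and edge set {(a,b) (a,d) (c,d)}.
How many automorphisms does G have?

The degree sequence is [2, 1, 1, 2]; the two degree-1 vertices b and c are the ends of a path, so G = P_4. The only nontrivial automorphism of a path is the end-to-end reflection, so Aut(G) ≅ Z_2.

2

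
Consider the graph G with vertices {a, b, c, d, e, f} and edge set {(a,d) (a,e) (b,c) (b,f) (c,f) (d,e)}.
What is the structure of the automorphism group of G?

(D_3 × D_3) ⋊ Z_2

G has two connected components, {a, d, e} and {b, c, f}; each is 2-regular, so G = C_3 ⊔ C_3. Aut of a disjoint union of two copies of C_3 is the wreath product D_3 ≀ Z_2, of order 2·6² = 72.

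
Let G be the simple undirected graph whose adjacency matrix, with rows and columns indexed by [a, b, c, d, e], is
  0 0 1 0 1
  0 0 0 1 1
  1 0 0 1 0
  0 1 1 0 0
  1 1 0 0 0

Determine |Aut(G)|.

10

Every vertex has degree 2 and the graph is connected, so G is the 5-cycle C_5. The automorphisms of the 5-cycle are exactly the symmetries of a regular 5-gon: the dihedral group D_5, |D_5| = 10.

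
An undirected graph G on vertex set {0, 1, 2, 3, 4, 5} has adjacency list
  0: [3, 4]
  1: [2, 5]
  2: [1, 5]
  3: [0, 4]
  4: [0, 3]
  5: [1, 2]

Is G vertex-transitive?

Yes

G has two connected components, {1, 2, 5} and {0, 3, 4}; each is 2-regular, so G = C_3 ⊔ C_3. With two isomorphic components, Aut(G) = Aut(C_3) ≀ S_2 = (D_3 × D_3) ⋊ Z_2: permute each cycle by D_3, then optionally swap the two cycles. Order 2·(2·3)² = 72. This group acts transitively on the 6 vertices.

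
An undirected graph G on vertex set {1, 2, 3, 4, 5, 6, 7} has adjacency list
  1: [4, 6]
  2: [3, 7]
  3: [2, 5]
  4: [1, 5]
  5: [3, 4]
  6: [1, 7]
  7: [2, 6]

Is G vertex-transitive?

G is 2-regular and connected on 7 vertices, i.e. the cycle C_7. The automorphisms of the 7-cycle are exactly the symmetries of a regular 7-gon: the dihedral group D_7, |D_7| = 14. Under this action every vertex can be carried to every other, so G is vertex-transitive.

Yes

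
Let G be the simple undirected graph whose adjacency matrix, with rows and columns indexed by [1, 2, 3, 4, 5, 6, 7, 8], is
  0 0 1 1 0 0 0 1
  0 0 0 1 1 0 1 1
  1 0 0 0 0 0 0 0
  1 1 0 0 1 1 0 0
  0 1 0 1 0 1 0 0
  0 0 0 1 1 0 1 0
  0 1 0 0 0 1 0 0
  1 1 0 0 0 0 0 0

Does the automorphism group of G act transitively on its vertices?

No

Vertex 3 is the only vertex of degree 1, so every automorphism fixes it; G is not vertex-transitive.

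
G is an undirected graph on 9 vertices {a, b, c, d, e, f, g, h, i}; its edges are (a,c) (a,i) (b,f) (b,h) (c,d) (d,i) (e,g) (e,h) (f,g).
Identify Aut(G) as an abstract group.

G has two connected components, {b, e, f, g, h} and {a, c, d, i}; each is 2-regular, so G = C_5 ⊔ C_4. The components are non-isomorphic (different sizes), so Aut(G) = Aut(C_4) × Aut(C_5) = D_4 × D_5 of order 8·10 = 80.

D_4 × D_5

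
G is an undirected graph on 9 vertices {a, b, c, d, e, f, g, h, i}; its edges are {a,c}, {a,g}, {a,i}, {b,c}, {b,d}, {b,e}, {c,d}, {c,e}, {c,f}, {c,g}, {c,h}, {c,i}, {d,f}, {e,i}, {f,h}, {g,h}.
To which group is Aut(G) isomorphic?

Vertex c is the unique vertex of degree 8; the remaining 8 vertices each have degree 3 and induce a cycle, so G is the wheel on 9 vertices with hub c. With the hub fixed, the remaining symmetry is that of the rim cycle C_8, giving the dihedral group D_8.

the dihedral group of order 16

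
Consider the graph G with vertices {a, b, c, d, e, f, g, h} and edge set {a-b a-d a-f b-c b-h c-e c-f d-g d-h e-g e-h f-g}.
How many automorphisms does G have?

48

G is 3-regular and bipartite on 2^3 = 8 vertices with girth 4; it is the hypercube graph Q_3. Aut(Q_3) consists of the signed permutations of the 3 coordinate axes: 3! permutations times 2^3 sign flips, so |Aut| = 2^3·3! = 48.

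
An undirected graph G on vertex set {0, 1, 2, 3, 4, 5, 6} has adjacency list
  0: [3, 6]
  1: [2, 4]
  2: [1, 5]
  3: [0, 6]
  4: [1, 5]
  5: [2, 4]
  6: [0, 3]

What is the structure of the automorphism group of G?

G has two connected components, {1, 2, 4, 5} and {0, 3, 6}; each is 2-regular, so G = C_4 ⊔ C_3. No automorphism exchanges components of different sizes, hence Aut(G) is the direct product D_4 × D_3, order 48.

D_4 × D_3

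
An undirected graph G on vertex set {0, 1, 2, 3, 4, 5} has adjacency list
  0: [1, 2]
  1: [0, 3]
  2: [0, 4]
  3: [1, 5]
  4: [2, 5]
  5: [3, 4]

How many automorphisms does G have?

G is 2-regular and connected on 6 vertices, i.e. the cycle C_6. The automorphisms of the 6-cycle are exactly the symmetries of a regular 6-gon: the dihedral group D_6, |D_6| = 12.

12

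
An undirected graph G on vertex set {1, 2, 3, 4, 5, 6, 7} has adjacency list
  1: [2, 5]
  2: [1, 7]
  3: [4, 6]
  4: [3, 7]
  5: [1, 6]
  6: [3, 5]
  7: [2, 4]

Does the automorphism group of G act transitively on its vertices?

G is 2-regular and connected on 7 vertices, i.e. the cycle C_7. The automorphisms of the 7-cycle are exactly the symmetries of a regular 7-gon: the dihedral group D_7, |D_7| = 14. This group acts transitively on the 7 vertices.

Yes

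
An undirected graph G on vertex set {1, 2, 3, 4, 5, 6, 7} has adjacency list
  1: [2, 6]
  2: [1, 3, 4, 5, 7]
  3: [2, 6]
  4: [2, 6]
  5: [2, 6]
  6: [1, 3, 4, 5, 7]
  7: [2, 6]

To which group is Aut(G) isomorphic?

S_2 × S_5

The vertices split by degree into {2, 6} (degree 5) and {1, 3, 4, 5, 7} (degree 2); every edge runs between the two parts, so G is the complete bipartite graph K_{2,5}. The parts have unequal sizes, so no automorphism swaps them; each part is permuted independently, giving S_2 × S_5 of order 2!·5! = 240.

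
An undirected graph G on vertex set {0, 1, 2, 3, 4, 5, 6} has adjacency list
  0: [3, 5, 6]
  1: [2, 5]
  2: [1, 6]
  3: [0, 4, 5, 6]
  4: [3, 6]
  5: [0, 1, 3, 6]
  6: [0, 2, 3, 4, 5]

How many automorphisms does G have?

The degree sequence is [3, 2, 2, 4, 2, 4, 5]. Checking the degree-preserving permutations of the vertex set shows that none except the identity preserves every edge, so Aut(G) is trivial.

1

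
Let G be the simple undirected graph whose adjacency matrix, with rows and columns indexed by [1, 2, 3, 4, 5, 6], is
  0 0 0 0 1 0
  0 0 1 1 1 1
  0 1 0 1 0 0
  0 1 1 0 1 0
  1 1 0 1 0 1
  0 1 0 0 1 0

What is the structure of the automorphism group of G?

Degrees alone do not determine every vertex (e.g. 2 and 5 both have degree 4), but their neighbour-degree multisets differ: N(2) has degrees [2, 2, 3, 4] while N(5) has degrees [1, 2, 3, 4]. Repeating this refinement separates all vertices, so the only automorphism is the identity.

1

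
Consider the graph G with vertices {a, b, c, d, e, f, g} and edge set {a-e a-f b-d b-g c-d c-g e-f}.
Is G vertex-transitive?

G has two connected components, {b, c, d, g} and {a, e, f}; each is 2-regular, so G = C_4 ⊔ C_3. The orbit of a under Aut(G) is {a, e, f}, which does not contain b, so G is not vertex-transitive.

No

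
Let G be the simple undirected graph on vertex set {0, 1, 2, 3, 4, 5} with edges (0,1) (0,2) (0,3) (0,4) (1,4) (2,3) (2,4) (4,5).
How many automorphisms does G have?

Degrees alone do not determine every vertex (e.g. 0 and 4 both have degree 4), but their neighbour-degree multisets differ: N(0) has degrees [2, 2, 3, 4] while N(4) has degrees [1, 2, 3, 4]. Repeating this refinement separates all vertices, so the only automorphism is the identity.

1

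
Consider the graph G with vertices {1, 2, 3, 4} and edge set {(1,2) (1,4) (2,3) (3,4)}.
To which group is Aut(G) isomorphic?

G is 2-regular and bipartite on 2^2 = 4 vertices with girth 4; it is the hypercube graph Q_2. Aut(Q_2) consists of the signed permutations of the 2 coordinate axes: 2! permutations times 2^2 sign flips, so |Aut| = 2^2·2! = 8.

the dihedral group of order 8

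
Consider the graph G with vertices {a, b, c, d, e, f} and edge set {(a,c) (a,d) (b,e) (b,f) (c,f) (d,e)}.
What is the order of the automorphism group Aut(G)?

12

Every vertex has degree 2 and the graph is connected, so G is the 6-cycle C_6. C_6 has 6 rotations and 6 reflections, so Aut(C_6) ≅ D_6 of order 12.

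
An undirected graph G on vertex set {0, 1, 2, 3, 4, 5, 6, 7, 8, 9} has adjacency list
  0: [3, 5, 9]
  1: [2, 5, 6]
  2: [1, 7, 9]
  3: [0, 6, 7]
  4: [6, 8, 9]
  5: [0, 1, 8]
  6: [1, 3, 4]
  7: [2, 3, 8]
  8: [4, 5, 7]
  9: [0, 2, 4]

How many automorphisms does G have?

120

G is 3-regular on 10 vertices with no triangles and no 4-cycles (girth 5): this is the Petersen graph. Viewing the Petersen graph as the Kneser graph K(5,2) — vertices are 2-subsets of {1,…,5}, edges join disjoint pairs — its automorphisms are exactly the permutations of the 5-element set, so Aut ≅ S_5 of order 120.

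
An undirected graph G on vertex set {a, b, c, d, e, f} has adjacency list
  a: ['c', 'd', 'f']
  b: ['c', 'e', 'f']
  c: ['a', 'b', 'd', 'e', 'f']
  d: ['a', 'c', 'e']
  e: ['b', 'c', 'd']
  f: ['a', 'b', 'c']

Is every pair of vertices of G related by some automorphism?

No

Vertex c is the only vertex of degree 5, so every automorphism fixes it; G is not vertex-transitive.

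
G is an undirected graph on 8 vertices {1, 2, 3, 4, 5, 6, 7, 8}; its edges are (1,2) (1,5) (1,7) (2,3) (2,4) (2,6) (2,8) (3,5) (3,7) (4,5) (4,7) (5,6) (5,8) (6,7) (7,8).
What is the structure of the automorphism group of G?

The vertices split by degree into {2, 5, 7} (degree 5) and {1, 3, 4, 6, 8} (degree 3); every edge runs between the two parts, so G is the complete bipartite graph K_{3,5}. The parts have unequal sizes, so no automorphism swaps them; each part is permuted independently, giving S_5 × S_3 of order 5!·3! = 720.

S_5 × S_3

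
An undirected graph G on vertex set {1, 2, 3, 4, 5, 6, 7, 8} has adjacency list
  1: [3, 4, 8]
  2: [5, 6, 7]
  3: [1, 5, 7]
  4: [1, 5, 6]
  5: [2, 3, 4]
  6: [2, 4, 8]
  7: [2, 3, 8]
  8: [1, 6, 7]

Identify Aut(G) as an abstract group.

the hyperoctahedral group B_3

G is 3-regular and bipartite on 2^3 = 8 vertices with girth 4; it is the hypercube graph Q_3. Aut(Q_3) consists of the signed permutations of the 3 coordinate axes: 3! permutations times 2^3 sign flips, so |Aut| = 2^3·3! = 48.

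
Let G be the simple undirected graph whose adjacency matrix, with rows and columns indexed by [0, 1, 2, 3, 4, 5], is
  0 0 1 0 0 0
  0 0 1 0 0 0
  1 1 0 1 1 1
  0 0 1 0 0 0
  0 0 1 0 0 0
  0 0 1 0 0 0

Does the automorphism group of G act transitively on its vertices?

Vertex 2 is the only vertex of degree 5, so every automorphism fixes it; G is not vertex-transitive.

No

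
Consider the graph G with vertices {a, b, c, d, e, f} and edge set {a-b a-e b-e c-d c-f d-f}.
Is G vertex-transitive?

G has two connected components, {a, b, e} and {c, d, f}; each is 2-regular, so G = C_3 ⊔ C_3. With two isomorphic components, Aut(G) = Aut(C_3) ≀ S_2 = (D_3 × D_3) ⋊ Z_2: permute each cycle by D_3, then optionally swap the two cycles. Order 2·(2·3)² = 72. This group acts transitively on the 6 vertices.

Yes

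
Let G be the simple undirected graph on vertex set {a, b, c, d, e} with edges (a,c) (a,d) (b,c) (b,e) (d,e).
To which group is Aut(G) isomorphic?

the dihedral group of order 10

G is 2-regular and connected on 5 vertices, i.e. the cycle C_5. The automorphisms of the 5-cycle are exactly the symmetries of a regular 5-gon: the dihedral group D_5, |D_5| = 10.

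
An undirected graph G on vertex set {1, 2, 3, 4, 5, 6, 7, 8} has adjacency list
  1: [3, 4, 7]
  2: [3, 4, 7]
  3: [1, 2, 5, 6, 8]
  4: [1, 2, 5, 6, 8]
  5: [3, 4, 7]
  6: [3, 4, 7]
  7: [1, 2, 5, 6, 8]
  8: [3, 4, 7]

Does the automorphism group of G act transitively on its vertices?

Automorphisms preserve degree, but G has vertices of degree 3 and vertices of degree 5; no automorphism maps one to the other, so G is not vertex-transitive.

No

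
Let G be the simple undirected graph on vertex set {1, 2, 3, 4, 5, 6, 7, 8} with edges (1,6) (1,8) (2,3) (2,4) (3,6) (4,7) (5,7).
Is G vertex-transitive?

Automorphisms preserve degree, but G has vertices of degree 1 and vertices of degree 2; no automorphism maps one to the other, so G is not vertex-transitive.

No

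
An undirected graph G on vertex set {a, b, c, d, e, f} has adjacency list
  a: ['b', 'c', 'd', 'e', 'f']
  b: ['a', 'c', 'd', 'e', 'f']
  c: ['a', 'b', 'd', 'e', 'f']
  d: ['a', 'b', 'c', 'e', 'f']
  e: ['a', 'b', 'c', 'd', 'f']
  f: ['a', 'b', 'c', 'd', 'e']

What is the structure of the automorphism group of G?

Every vertex has degree 5, so G is the complete graph K_6. Any permutation of the 6 vertices preserves K_6, so Aut(K_6) = S_6 of order 6! = 720.

the symmetric group on 6 letters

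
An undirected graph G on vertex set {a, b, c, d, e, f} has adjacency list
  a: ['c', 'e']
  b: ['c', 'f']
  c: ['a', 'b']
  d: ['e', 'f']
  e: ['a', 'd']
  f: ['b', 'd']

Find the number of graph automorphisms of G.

G is 2-regular and connected on 6 vertices, i.e. the cycle C_6. C_6 has 6 rotations and 6 reflections, so Aut(C_6) ≅ D_6 of order 12.

12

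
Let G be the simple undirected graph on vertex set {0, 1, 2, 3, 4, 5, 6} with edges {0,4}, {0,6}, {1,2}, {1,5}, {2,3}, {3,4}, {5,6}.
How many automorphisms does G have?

14

G is 2-regular and connected on 7 vertices, i.e. the cycle C_7. C_7 has 7 rotations and 7 reflections, so Aut(C_7) ≅ D_7 of order 14.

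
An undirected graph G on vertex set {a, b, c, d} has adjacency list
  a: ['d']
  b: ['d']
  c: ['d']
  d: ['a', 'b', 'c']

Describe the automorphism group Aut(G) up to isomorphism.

Vertex d has degree 3 and every other vertex has degree 1, so G is the star K_{1,3} with centre d. Any automorphism fixes the centre and permutes the 3 leaves freely, so Aut(G) ≅ S_3 of order 3! = 6.

the symmetric group on 3 letters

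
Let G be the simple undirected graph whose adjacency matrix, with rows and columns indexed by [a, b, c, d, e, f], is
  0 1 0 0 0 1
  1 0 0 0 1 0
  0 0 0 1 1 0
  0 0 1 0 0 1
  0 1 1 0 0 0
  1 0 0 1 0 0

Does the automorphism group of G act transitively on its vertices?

Yes

Every vertex has degree 2 and the graph is connected, so G is the 6-cycle C_6. C_6 has 6 rotations and 6 reflections, so Aut(C_6) ≅ D_6 of order 12. Under this action every vertex can be carried to every other, so G is vertex-transitive.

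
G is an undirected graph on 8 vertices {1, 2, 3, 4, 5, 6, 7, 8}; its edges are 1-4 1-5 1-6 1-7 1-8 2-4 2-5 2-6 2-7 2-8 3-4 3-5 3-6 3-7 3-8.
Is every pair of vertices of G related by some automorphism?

Automorphisms preserve degree, but G has vertices of degree 3 and vertices of degree 5; no automorphism maps one to the other, so G is not vertex-transitive.

No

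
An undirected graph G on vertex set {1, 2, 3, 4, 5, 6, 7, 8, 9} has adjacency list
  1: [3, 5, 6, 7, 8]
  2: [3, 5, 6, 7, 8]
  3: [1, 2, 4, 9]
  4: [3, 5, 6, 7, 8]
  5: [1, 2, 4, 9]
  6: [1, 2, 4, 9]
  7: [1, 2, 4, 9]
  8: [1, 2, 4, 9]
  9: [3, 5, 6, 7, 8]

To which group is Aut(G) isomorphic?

The vertices split by degree into {1, 2, 4, 9} (degree 5) and {3, 5, 6, 7, 8} (degree 4); every edge runs between the two parts, so G is the complete bipartite graph K_{4,5}. The parts have unequal sizes, so no automorphism swaps them; each part is permuted independently, giving S_5 × S_4 of order 5!·4! = 2880.

S_5 × S_4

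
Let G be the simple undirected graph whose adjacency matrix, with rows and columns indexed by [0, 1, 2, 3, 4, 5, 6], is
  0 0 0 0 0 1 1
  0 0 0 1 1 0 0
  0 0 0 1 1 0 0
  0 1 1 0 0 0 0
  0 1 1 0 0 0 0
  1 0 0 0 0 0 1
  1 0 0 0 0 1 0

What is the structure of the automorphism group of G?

G has two connected components, {1, 2, 3, 4} and {0, 5, 6}; each is 2-regular, so G = C_4 ⊔ C_3. No automorphism exchanges components of different sizes, hence Aut(G) is the direct product D_4 × D_3, order 48.

D_4 × D_3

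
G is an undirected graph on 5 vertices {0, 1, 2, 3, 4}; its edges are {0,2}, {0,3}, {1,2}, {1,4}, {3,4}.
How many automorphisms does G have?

G is 2-regular and connected on 5 vertices, i.e. the cycle C_5. The automorphisms of the 5-cycle are exactly the symmetries of a regular 5-gon: the dihedral group D_5, |D_5| = 10.

10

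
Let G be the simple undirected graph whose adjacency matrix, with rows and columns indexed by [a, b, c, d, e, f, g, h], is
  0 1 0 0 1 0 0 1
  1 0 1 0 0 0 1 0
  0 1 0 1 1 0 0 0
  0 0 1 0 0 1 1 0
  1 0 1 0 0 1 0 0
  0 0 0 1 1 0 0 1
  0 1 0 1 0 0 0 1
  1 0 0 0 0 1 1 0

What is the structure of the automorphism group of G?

G is 3-regular and bipartite on 2^3 = 8 vertices with girth 4; it is the hypercube graph Q_3. Aut(Q_3) consists of the signed permutations of the 3 coordinate axes: 3! permutations times 2^3 sign flips, so |Aut| = 2^3·3! = 48.

Z_2^3 ⋊ S_3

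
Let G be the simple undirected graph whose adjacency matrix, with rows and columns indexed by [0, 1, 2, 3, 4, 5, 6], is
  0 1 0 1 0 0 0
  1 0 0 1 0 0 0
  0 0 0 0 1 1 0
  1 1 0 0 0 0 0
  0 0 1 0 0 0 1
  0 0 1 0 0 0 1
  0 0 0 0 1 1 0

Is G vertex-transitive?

G has two connected components, {2, 4, 5, 6} and {0, 1, 3}; each is 2-regular, so G = C_4 ⊔ C_3. The orbit of 0 under Aut(G) is {0, 1, 3}, which does not contain 2, so G is not vertex-transitive.

No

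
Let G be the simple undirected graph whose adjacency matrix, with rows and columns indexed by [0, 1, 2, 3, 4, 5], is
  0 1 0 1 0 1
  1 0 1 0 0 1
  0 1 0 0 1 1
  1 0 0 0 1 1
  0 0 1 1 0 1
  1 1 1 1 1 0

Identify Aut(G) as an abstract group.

D_5

Vertex 5 is the unique vertex of degree 5; the remaining 5 vertices each have degree 3 and induce a cycle, so G is the wheel on 6 vertices with hub 5. Every automorphism fixes the hub and acts on the rim 5-cycle, so Aut(G) ≅ Aut(C_5) = D_5 of order 10.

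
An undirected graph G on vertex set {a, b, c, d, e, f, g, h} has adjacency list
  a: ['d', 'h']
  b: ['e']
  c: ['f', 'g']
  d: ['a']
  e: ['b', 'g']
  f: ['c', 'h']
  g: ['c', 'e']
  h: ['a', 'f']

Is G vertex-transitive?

Automorphisms preserve degree, but G has vertices of degree 1 and vertices of degree 2; no automorphism maps one to the other, so G is not vertex-transitive.

No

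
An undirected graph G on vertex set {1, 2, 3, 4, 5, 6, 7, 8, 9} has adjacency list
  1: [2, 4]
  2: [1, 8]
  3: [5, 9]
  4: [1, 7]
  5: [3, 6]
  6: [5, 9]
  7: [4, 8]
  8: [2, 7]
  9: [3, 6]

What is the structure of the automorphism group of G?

G has two connected components, {1, 2, 4, 7, 8} and {3, 5, 6, 9}; each is 2-regular, so G = C_5 ⊔ C_4. No automorphism exchanges components of different sizes, hence Aut(G) is the direct product D_4 × D_5, order 80.

D_4 × D_5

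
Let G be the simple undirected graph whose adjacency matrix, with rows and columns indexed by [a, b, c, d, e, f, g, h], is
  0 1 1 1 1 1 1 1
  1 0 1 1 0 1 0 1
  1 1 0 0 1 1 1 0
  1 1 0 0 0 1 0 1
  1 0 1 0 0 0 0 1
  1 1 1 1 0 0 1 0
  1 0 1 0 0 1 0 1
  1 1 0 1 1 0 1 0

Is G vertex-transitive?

No

Vertex a is the only vertex of degree 7, so every automorphism fixes it; G is not vertex-transitive.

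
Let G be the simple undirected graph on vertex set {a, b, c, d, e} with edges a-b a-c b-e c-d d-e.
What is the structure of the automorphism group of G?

the dihedral group of order 10

Every vertex has degree 2 and the graph is connected, so G is the 5-cycle C_5. C_5 has 5 rotations and 5 reflections, so Aut(C_5) ≅ D_5 of order 10.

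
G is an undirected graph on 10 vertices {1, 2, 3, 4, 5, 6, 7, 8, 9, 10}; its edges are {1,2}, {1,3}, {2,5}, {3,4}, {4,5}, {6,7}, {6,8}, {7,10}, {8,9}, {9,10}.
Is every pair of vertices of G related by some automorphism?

G has two connected components, {1, 2, 3, 4, 5} and {6, 7, 8, 9, 10}; each is 2-regular, so G = C_5 ⊔ C_5. Aut of a disjoint union of two copies of C_5 is the wreath product D_5 ≀ Z_2, of order 2·10² = 200. This group acts transitively on the 10 vertices.

Yes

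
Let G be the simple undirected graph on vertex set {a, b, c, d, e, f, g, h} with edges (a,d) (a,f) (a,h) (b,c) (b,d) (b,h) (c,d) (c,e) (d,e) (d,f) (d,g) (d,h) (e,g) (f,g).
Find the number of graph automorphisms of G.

Vertex d is the unique vertex of degree 7; the remaining 7 vertices each have degree 3 and induce a cycle, so G is the wheel on 8 vertices with hub d. With the hub fixed, the remaining symmetry is that of the rim cycle C_7, giving the dihedral group D_7.

14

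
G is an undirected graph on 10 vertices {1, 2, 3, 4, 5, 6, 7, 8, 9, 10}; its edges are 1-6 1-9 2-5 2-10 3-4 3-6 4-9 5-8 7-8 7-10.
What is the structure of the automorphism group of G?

G has two connected components, {1, 3, 4, 6, 9} and {2, 5, 7, 8, 10}; each is 2-regular, so G = C_5 ⊔ C_5. Aut of a disjoint union of two copies of C_5 is the wreath product D_5 ≀ Z_2, of order 2·10² = 200.

D_5 ≀ Z_2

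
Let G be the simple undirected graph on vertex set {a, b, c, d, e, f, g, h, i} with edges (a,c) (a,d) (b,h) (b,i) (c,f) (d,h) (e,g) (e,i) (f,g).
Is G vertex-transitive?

Every vertex has degree 2 and the graph is connected, so G is the 9-cycle C_9. C_9 has 9 rotations and 9 reflections, so Aut(C_9) ≅ D_9 of order 18. This group acts transitively on the 9 vertices.

Yes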